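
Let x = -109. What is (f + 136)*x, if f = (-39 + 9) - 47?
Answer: -6431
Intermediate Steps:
f = -77 (f = -30 - 47 = -77)
(f + 136)*x = (-77 + 136)*(-109) = 59*(-109) = -6431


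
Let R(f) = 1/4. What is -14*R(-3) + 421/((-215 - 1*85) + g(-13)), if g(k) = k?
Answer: -3033/626 ≈ -4.8450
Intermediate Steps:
R(f) = 1/4
-14*R(-3) + 421/((-215 - 1*85) + g(-13)) = -14*1/4 + 421/((-215 - 1*85) - 13) = -7/2 + 421/((-215 - 85) - 13) = -7/2 + 421/(-300 - 13) = -7/2 + 421/(-313) = -7/2 - 1/313*421 = -7/2 - 421/313 = -3033/626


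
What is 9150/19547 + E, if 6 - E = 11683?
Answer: -228241169/19547 ≈ -11677.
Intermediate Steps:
E = -11677 (E = 6 - 1*11683 = 6 - 11683 = -11677)
9150/19547 + E = 9150/19547 - 11677 = -228241169/19547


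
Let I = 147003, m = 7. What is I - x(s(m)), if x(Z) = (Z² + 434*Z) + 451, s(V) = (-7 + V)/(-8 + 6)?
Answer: 146552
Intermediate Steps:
s(V) = 7/2 - V/2 (s(V) = (-7 + V)/(-2) = (-7 + V)*(-½) = 7/2 - V/2)
x(Z) = 451 + Z² + 434*Z
I - x(s(m)) = 147003 - (451 + (7/2 - ½*7)² + 434*(7/2 - ½*7)) = 147003 - (451 + (7/2 - 7/2)² + 434*(7/2 - 7/2)) = 147003 - (451 + 0² + 434*0) = 147003 - (451 + 0 + 0) = 147003 - 1*451 = 147003 - 451 = 146552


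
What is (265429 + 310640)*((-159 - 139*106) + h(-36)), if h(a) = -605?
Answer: -8927917362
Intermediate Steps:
(265429 + 310640)*((-159 - 139*106) + h(-36)) = (265429 + 310640)*((-159 - 139*106) - 605) = 576069*((-159 - 14734) - 605) = 576069*(-14893 - 605) = 576069*(-15498) = -8927917362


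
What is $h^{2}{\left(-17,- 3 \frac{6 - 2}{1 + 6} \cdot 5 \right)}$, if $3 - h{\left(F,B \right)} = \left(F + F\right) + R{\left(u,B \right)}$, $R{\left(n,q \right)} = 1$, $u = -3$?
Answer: $1296$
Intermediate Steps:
$h{\left(F,B \right)} = 2 - 2 F$ ($h{\left(F,B \right)} = 3 - \left(\left(F + F\right) + 1\right) = 3 - \left(2 F + 1\right) = 3 - \left(1 + 2 F\right) = 2 - 2 F$)
$h^{2}{\left(-17,- 3 \frac{6 - 2}{1 + 6} \cdot 5 \right)} = \left(2 - -34\right)^{2} = \left(2 + 34\right)^{2} = 36^{2} = 1296$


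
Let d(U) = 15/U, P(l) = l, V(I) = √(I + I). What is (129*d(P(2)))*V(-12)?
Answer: 1935*I*√6 ≈ 4739.8*I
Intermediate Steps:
V(I) = √2*√I (V(I) = √(2*I) = √2*√I)
(129*d(P(2)))*V(-12) = (129*(15/2))*(√2*√(-12)) = (129*(15*(½)))*(√2*(2*I*√3)) = (129*(15/2))*(2*I*√6) = 1935*(2*I*√6)/2 = 1935*I*√6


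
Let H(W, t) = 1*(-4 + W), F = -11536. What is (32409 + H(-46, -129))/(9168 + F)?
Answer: -32359/2368 ≈ -13.665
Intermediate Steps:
H(W, t) = -4 + W
(32409 + H(-46, -129))/(9168 + F) = (32409 + (-4 - 46))/(9168 - 11536) = (32409 - 50)/(-2368) = 32359*(-1/2368) = -32359/2368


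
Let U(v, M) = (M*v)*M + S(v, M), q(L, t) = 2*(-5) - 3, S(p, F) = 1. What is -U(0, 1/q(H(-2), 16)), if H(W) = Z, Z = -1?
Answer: -1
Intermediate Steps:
H(W) = -1
q(L, t) = -13 (q(L, t) = -10 - 3 = -13)
U(v, M) = 1 + v*M² (U(v, M) = (M*v)*M + 1 = v*M² + 1 = 1 + v*M²)
-U(0, 1/q(H(-2), 16)) = -(1 + 0*(1/(-13))²) = -(1 + 0*(-1/13)²) = -(1 + 0*(1/169)) = -(1 + 0) = -1*1 = -1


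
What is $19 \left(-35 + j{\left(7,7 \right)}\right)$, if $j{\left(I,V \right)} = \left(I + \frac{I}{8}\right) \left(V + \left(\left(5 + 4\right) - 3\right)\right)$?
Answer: $\frac{10241}{8} \approx 1280.1$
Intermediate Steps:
$j{\left(I,V \right)} = \frac{9 I \left(6 + V\right)}{8}$ ($j{\left(I,V \right)} = \left(I + I \frac{1}{8}\right) \left(V + \left(9 - 3\right)\right) = \left(I + \frac{I}{8}\right) \left(V + 6\right) = \frac{9 I}{8} \left(6 + V\right) = \frac{9 I \left(6 + V\right)}{8}$)
$19 \left(-35 + j{\left(7,7 \right)}\right) = 19 \left(-35 + \frac{9}{8} \cdot 7 \left(6 + 7\right)\right) = 19 \left(-35 + \frac{9}{8} \cdot 7 \cdot 13\right) = 19 \left(-35 + \frac{819}{8}\right) = 19 \cdot \frac{539}{8} = \frac{10241}{8}$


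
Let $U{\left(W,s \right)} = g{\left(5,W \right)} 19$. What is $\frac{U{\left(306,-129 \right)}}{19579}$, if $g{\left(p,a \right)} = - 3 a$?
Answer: $- \frac{17442}{19579} \approx -0.89085$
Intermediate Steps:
$U{\left(W,s \right)} = - 57 W$ ($U{\left(W,s \right)} = - 3 W 19 = - 57 W$)
$\frac{U{\left(306,-129 \right)}}{19579} = \frac{\left(-57\right) 306}{19579} = \left(-17442\right) \frac{1}{19579} = - \frac{17442}{19579}$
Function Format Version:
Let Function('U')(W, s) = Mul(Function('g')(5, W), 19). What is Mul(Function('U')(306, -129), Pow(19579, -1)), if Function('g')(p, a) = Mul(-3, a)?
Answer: Rational(-17442, 19579) ≈ -0.89085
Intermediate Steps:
Function('U')(W, s) = Mul(-57, W) (Function('U')(W, s) = Mul(Mul(-3, W), 19) = Mul(-57, W))
Mul(Function('U')(306, -129), Pow(19579, -1)) = Mul(Mul(-57, 306), Pow(19579, -1)) = Mul(-17442, Rational(1, 19579)) = Rational(-17442, 19579)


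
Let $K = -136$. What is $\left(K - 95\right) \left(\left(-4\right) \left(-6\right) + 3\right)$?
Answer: $-6237$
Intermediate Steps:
$\left(K - 95\right) \left(\left(-4\right) \left(-6\right) + 3\right) = \left(-136 - 95\right) \left(\left(-4\right) \left(-6\right) + 3\right) = - 231 \left(24 + 3\right) = \left(-231\right) 27 = -6237$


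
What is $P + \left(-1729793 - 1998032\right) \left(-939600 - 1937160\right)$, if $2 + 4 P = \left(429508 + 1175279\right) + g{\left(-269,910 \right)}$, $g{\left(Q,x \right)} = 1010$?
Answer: $\frac{42896232993795}{4} \approx 1.0724 \cdot 10^{13}$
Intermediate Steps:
$P = \frac{1605795}{4}$ ($P = - \frac{1}{2} + \frac{\left(429508 + 1175279\right) + 1010}{4} = - \frac{1}{2} + \frac{1604787 + 1010}{4} = - \frac{1}{2} + \frac{1}{4} \cdot 1605797 = - \frac{1}{2} + \frac{1605797}{4} = \frac{1605795}{4} \approx 4.0145 \cdot 10^{5}$)
$P + \left(-1729793 - 1998032\right) \left(-939600 - 1937160\right) = \frac{1605795}{4} + \left(-1729793 - 1998032\right) \left(-939600 - 1937160\right) = \frac{1605795}{4} - -10724057847000 = \frac{1605795}{4} + 10724057847000 = \frac{42896232993795}{4}$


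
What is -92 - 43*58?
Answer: -2586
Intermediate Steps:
-92 - 43*58 = -92 - 2494 = -2586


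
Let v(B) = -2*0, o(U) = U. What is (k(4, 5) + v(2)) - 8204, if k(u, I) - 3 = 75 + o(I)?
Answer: -8121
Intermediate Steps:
v(B) = 0
k(u, I) = 78 + I (k(u, I) = 3 + (75 + I) = 78 + I)
(k(4, 5) + v(2)) - 8204 = ((78 + 5) + 0) - 8204 = (83 + 0) - 8204 = 83 - 8204 = -8121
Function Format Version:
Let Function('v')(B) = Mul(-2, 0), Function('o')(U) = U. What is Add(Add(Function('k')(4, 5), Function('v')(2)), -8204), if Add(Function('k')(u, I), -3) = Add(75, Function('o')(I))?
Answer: -8121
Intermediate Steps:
Function('v')(B) = 0
Function('k')(u, I) = Add(78, I) (Function('k')(u, I) = Add(3, Add(75, I)) = Add(78, I))
Add(Add(Function('k')(4, 5), Function('v')(2)), -8204) = Add(Add(Add(78, 5), 0), -8204) = Add(Add(83, 0), -8204) = Add(83, -8204) = -8121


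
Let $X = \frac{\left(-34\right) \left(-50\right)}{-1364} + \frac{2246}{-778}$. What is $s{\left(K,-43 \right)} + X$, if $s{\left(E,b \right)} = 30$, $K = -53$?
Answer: $\frac{3431202}{132649} \approx 25.867$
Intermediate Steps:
$X = - \frac{548268}{132649}$ ($X = 1700 \left(- \frac{1}{1364}\right) + 2246 \left(- \frac{1}{778}\right) = - \frac{425}{341} - \frac{1123}{389} = - \frac{548268}{132649} \approx -4.1332$)
$s{\left(K,-43 \right)} + X = 30 - \frac{548268}{132649} = \frac{3431202}{132649}$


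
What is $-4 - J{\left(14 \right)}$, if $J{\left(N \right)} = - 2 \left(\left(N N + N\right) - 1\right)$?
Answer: $414$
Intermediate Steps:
$J{\left(N \right)} = 2 - 2 N - 2 N^{2}$ ($J{\left(N \right)} = - 2 \left(\left(N^{2} + N\right) - 1\right) = - 2 \left(\left(N + N^{2}\right) - 1\right) = - 2 \left(-1 + N + N^{2}\right) = 2 - 2 N - 2 N^{2}$)
$-4 - J{\left(14 \right)} = -4 - \left(2 - 28 - 2 \cdot 14^{2}\right) = -4 - \left(2 - 28 - 392\right) = -4 - -418 = -4 + 418 = 414$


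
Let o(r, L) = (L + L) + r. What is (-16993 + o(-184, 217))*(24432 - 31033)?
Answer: 110520543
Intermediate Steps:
o(r, L) = r + 2*L (o(r, L) = 2*L + r = r + 2*L)
(-16993 + o(-184, 217))*(24432 - 31033) = (-16993 + (-184 + 2*217))*(24432 - 31033) = (-16993 + (-184 + 434))*(-6601) = (-16993 + 250)*(-6601) = -16743*(-6601) = 110520543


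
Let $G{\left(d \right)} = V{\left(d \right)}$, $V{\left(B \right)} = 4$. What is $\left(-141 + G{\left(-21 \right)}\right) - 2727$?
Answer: $-2864$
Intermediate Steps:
$G{\left(d \right)} = 4$
$\left(-141 + G{\left(-21 \right)}\right) - 2727 = \left(-141 + 4\right) - 2727 = -137 - 2727 = -2864$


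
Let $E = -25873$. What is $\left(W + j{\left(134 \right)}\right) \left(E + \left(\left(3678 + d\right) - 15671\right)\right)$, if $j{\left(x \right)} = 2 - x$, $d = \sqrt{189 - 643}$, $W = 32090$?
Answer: $-1210121628 + 31958 i \sqrt{454} \approx -1.2101 \cdot 10^{9} + 6.8094 \cdot 10^{5} i$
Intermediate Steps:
$d = i \sqrt{454}$ ($d = \sqrt{-454} = i \sqrt{454} \approx 21.307 i$)
$\left(W + j{\left(134 \right)}\right) \left(E + \left(\left(3678 + d\right) - 15671\right)\right) = \left(32090 + \left(2 - 134\right)\right) \left(-25873 - \left(11993 - i \sqrt{454}\right)\right) = \left(32090 - 132\right) \left(-37866 + i \sqrt{454}\right) = 31958 \left(-37866 + i \sqrt{454}\right) = -1210121628 + 31958 i \sqrt{454}$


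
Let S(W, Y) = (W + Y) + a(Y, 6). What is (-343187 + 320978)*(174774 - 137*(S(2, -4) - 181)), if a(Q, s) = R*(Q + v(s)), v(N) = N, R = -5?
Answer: -4468783935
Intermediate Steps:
a(Q, s) = -5*Q - 5*s (a(Q, s) = -5*(Q + s) = -5*Q - 5*s)
S(W, Y) = -30 + W - 4*Y (S(W, Y) = (W + Y) + (-5*Y - 5*6) = (W + Y) + (-5*Y - 30) = (W + Y) + (-30 - 5*Y) = -30 + W - 4*Y)
(-343187 + 320978)*(174774 - 137*(S(2, -4) - 181)) = (-343187 + 320978)*(174774 - 137*((-30 + 2 - 4*(-4)) - 181)) = -22209*(174774 - 137*((-30 + 2 + 16) - 181)) = -22209*(174774 - 137*(-12 - 181)) = -22209*(174774 - 137*(-193)) = -22209*(174774 + 26441) = -22209*201215 = -4468783935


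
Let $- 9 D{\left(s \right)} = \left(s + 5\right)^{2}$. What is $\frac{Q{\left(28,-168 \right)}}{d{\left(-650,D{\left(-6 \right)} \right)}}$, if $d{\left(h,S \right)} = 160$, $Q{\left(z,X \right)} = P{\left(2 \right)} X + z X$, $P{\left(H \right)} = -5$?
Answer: $- \frac{483}{20} \approx -24.15$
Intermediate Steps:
$Q{\left(z,X \right)} = - 5 X + X z$ ($Q{\left(z,X \right)} = - 5 X + z X = - 5 X + X z$)
$D{\left(s \right)} = - \frac{\left(5 + s\right)^{2}}{9}$ ($D{\left(s \right)} = - \frac{\left(s + 5\right)^{2}}{9} = - \frac{\left(5 + s\right)^{2}}{9}$)
$\frac{Q{\left(28,-168 \right)}}{d{\left(-650,D{\left(-6 \right)} \right)}} = \frac{\left(-168\right) \left(-5 + 28\right)}{160} = \left(-168\right) 23 \cdot \frac{1}{160} = \left(-3864\right) \frac{1}{160} = - \frac{483}{20}$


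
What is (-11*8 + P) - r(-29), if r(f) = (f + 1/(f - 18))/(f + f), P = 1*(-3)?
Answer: -124715/1363 ≈ -91.500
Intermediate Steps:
P = -3
r(f) = (f + 1/(-18 + f))/(2*f) (r(f) = (f + 1/(-18 + f))/((2*f)) = (f + 1/(-18 + f))*(1/(2*f)) = (f + 1/(-18 + f))/(2*f))
(-11*8 + P) - r(-29) = (-11*8 - 3) - (1 + (-29)² - 18*(-29))/(2*(-29)*(-18 - 29)) = (-88 - 3) - (-1)*(1 + 841 + 522)/(2*29*(-47)) = -91 - (-1)*(-1)*1364/(2*29*47) = -91 - 1*682/1363 = -91 - 682/1363 = -124715/1363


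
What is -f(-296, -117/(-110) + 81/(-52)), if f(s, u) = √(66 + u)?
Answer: -√133953105/1430 ≈ -8.0936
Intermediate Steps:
-f(-296, -117/(-110) + 81/(-52)) = -√(66 + (-117/(-110) + 81/(-52))) = -√(66 + (-117*(-1/110) + 81*(-1/52))) = -√(66 + (117/110 - 81/52)) = -√(66 - 1413/2860) = -√(187347/2860) = -√133953105/1430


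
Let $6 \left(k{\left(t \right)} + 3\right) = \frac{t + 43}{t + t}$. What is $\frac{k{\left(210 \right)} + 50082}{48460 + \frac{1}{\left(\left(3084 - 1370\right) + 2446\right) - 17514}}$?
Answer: $\frac{64817918957}{62722299780} \approx 1.0334$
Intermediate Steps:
$k{\left(t \right)} = -3 + \frac{43 + t}{12 t}$ ($k{\left(t \right)} = -3 + \frac{\left(t + 43\right) \frac{1}{t + t}}{6} = -3 + \frac{\left(43 + t\right) \frac{1}{2 t}}{6} = -3 + \frac{\frac{1}{2} \frac{1}{t} \left(43 + t\right)}{6} = -3 + \frac{43 + t}{12 t}$)
$\frac{k{\left(210 \right)} + 50082}{48460 + \frac{1}{\left(\left(3084 - 1370\right) + 2446\right) - 17514}} = \frac{\frac{43 - 7350}{12 \cdot 210} + 50082}{48460 + \frac{1}{\left(\left(3084 - 1370\right) + 2446\right) - 17514}} = \frac{\frac{1}{12} \cdot \frac{1}{210} \left(43 - 7350\right) + 50082}{48460 + \frac{1}{\left(1714 + 2446\right) - 17514}} = \frac{\frac{1}{12} \cdot \frac{1}{210} \left(-7307\right) + 50082}{48460 + \frac{1}{4160 - 17514}} = \frac{- \frac{7307}{2520} + 50082}{48460 + \frac{1}{-13354}} = \frac{126199333}{2520 \left(48460 - \frac{1}{13354}\right)} = \frac{126199333}{2520 \cdot \frac{647134839}{13354}} = \frac{126199333}{2520} \cdot \frac{13354}{647134839} = \frac{64817918957}{62722299780}$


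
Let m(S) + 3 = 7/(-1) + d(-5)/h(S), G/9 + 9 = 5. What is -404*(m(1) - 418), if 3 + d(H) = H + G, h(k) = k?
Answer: 190688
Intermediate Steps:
G = -36 (G = -81 + 9*5 = -81 + 45 = -36)
d(H) = -39 + H (d(H) = -3 + (H - 36) = -3 + (-36 + H) = -39 + H)
m(S) = -10 - 44/S (m(S) = -3 + (7/(-1) + (-39 - 5)/S) = -3 + (7*(-1) - 44/S) = -3 + (-7 - 44/S) = -10 - 44/S)
-404*(m(1) - 418) = -404*((-10 - 44/1) - 418) = -404*((-10 - 44*1) - 418) = -404*((-10 - 44) - 418) = -404*(-54 - 418) = -404*(-472) = 190688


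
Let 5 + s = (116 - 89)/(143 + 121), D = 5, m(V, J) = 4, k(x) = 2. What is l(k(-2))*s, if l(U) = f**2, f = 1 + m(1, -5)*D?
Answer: -190071/88 ≈ -2159.9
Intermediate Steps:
s = -431/88 (s = -5 + (116 - 89)/(143 + 121) = -5 + 27/264 = -5 + 27*(1/264) = -5 + 9/88 = -431/88 ≈ -4.8977)
f = 21 (f = 1 + 4*5 = 1 + 20 = 21)
l(U) = 441 (l(U) = 21**2 = 441)
l(k(-2))*s = 441*(-431/88) = -190071/88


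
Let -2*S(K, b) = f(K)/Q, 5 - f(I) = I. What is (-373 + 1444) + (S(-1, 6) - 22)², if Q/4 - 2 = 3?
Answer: 624649/400 ≈ 1561.6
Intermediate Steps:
Q = 20 (Q = 8 + 4*3 = 8 + 12 = 20)
f(I) = 5 - I
S(K, b) = -⅛ + K/40 (S(K, b) = -(5 - K)/(2*20) = -(¼ - K/20)/2 = -⅛ + K/40)
(-373 + 1444) + (S(-1, 6) - 22)² = (-373 + 1444) + ((-⅛ + (1/40)*(-1)) - 22)² = 1071 + ((-⅛ - 1/40) - 22)² = 1071 + (-3/20 - 22)² = 1071 + (-443/20)² = 1071 + 196249/400 = 624649/400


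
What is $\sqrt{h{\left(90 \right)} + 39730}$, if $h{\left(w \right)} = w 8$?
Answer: $5 \sqrt{1618} \approx 201.12$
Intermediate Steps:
$h{\left(w \right)} = 8 w$
$\sqrt{h{\left(90 \right)} + 39730} = \sqrt{8 \cdot 90 + 39730} = \sqrt{720 + 39730} = \sqrt{40450} = 5 \sqrt{1618}$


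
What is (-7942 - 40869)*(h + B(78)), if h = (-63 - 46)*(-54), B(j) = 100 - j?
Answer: -288375388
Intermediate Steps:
h = 5886 (h = -109*(-54) = 5886)
(-7942 - 40869)*(h + B(78)) = (-7942 - 40869)*(5886 + (100 - 1*78)) = -48811*(5886 + (100 - 78)) = -48811*(5886 + 22) = -48811*5908 = -288375388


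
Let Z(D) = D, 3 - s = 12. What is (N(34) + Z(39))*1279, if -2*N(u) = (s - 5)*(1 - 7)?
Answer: -3837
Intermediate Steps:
s = -9 (s = 3 - 1*12 = 3 - 12 = -9)
N(u) = -42 (N(u) = -(-9 - 5)*(1 - 7)/2 = -(-7)*(-6) = -1/2*84 = -42)
(N(34) + Z(39))*1279 = (-42 + 39)*1279 = -3*1279 = -3837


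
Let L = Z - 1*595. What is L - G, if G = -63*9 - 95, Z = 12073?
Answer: 12140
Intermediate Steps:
G = -662 (G = -567 - 95 = -662)
L = 11478 (L = 12073 - 1*595 = 12073 - 595 = 11478)
L - G = 11478 - 1*(-662) = 11478 + 662 = 12140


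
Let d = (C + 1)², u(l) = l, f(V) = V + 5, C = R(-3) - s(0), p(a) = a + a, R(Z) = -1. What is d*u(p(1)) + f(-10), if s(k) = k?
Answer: -5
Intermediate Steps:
p(a) = 2*a
C = -1 (C = -1 - 1*0 = -1 + 0 = -1)
f(V) = 5 + V
d = 0 (d = (-1 + 1)² = 0² = 0)
d*u(p(1)) + f(-10) = 0*(2*1) + (5 - 10) = 0*2 - 5 = 0 - 5 = -5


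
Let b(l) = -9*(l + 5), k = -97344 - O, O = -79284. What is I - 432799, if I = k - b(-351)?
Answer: -453973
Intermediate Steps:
k = -18060 (k = -97344 - 1*(-79284) = -97344 + 79284 = -18060)
b(l) = -45 - 9*l (b(l) = -9*(5 + l) = -45 - 9*l)
I = -21174 (I = -18060 - (-45 - 9*(-351)) = -18060 - (-45 + 3159) = -18060 - 1*3114 = -18060 - 3114 = -21174)
I - 432799 = -21174 - 432799 = -453973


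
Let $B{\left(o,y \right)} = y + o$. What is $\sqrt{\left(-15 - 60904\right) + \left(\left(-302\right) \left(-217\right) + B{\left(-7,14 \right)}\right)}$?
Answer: $\sqrt{4622} \approx 67.985$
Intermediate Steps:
$B{\left(o,y \right)} = o + y$
$\sqrt{\left(-15 - 60904\right) + \left(\left(-302\right) \left(-217\right) + B{\left(-7,14 \right)}\right)} = \sqrt{\left(-15 - 60904\right) + \left(\left(-302\right) \left(-217\right) + \left(-7 + 14\right)\right)} = \sqrt{\left(-15 - 60904\right) + \left(65534 + 7\right)} = \sqrt{-60919 + 65541} = \sqrt{4622}$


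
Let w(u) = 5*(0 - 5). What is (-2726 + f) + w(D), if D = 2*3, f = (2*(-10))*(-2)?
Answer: -2711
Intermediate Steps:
f = 40 (f = -20*(-2) = 40)
D = 6
w(u) = -25 (w(u) = 5*(-5) = -25)
(-2726 + f) + w(D) = (-2726 + 40) - 25 = -2686 - 25 = -2711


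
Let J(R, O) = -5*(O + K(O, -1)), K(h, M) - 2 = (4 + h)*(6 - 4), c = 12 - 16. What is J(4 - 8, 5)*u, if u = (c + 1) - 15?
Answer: 2250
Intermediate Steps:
c = -4
K(h, M) = 10 + 2*h (K(h, M) = 2 + (4 + h)*(6 - 4) = 2 + (4 + h)*2 = 2 + (8 + 2*h) = 10 + 2*h)
u = -18 (u = (-4 + 1) - 15 = -3 - 15 = -18)
J(R, O) = -50 - 15*O (J(R, O) = -5*(O + (10 + 2*O)) = -5*(10 + 3*O) = -50 - 15*O)
J(4 - 8, 5)*u = (-50 - 15*5)*(-18) = (-50 - 75)*(-18) = -125*(-18) = 2250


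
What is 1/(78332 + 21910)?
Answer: 1/100242 ≈ 9.9759e-6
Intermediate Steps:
1/(78332 + 21910) = 1/100242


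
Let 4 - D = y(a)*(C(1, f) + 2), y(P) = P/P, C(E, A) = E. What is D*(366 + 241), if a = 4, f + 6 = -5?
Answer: 607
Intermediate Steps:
f = -11 (f = -6 - 5 = -11)
y(P) = 1
D = 1 (D = 4 - (1 + 2) = 4 - 3 = 1)
D*(366 + 241) = 1*(366 + 241) = 1*607 = 607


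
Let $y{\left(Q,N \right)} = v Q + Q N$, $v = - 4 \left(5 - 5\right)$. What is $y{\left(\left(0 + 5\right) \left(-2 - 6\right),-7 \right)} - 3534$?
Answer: $-3254$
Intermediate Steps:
$v = 0$ ($v = \left(-4\right) 0 = 0$)
$y{\left(Q,N \right)} = N Q$ ($y{\left(Q,N \right)} = 0 Q + Q N = 0 + N Q = N Q$)
$y{\left(\left(0 + 5\right) \left(-2 - 6\right),-7 \right)} - 3534 = - 7 \left(0 + 5\right) \left(-2 - 6\right) - 3534 = - 7 \cdot 5 \left(-8\right) - 3534 = \left(-7\right) \left(-40\right) - 3534 = 280 - 3534 = -3254$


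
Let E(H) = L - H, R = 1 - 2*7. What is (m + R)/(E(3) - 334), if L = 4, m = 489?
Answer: -476/333 ≈ -1.4294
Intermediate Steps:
R = -13 (R = 1 - 14 = -13)
E(H) = 4 - H
(m + R)/(E(3) - 334) = (489 - 13)/((4 - 1*3) - 334) = 476/((4 - 3) - 334) = 476/(1 - 334) = 476/(-333) = 476*(-1/333) = -476/333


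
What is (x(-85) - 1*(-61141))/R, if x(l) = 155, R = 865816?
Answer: 7662/108227 ≈ 0.070796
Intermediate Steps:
(x(-85) - 1*(-61141))/R = (155 - 1*(-61141))/865816 = (155 + 61141)*(1/865816) = 61296*(1/865816) = 7662/108227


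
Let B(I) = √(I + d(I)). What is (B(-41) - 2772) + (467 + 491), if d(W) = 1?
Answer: -1814 + 2*I*√10 ≈ -1814.0 + 6.3246*I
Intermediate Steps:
B(I) = √(1 + I) (B(I) = √(I + 1) = √(1 + I))
(B(-41) - 2772) + (467 + 491) = (√(1 - 41) - 2772) + (467 + 491) = (√(-40) - 2772) + 958 = (2*I*√10 - 2772) + 958 = (-2772 + 2*I*√10) + 958 = -1814 + 2*I*√10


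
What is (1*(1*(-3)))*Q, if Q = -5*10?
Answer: 150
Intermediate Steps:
Q = -50
(1*(1*(-3)))*Q = (1*(1*(-3)))*(-50) = (1*(-3))*(-50) = -3*(-50) = 150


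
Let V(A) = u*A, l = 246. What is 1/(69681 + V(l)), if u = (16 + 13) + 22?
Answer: 1/82227 ≈ 1.2161e-5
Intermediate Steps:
u = 51 (u = 29 + 22 = 51)
V(A) = 51*A
1/(69681 + V(l)) = 1/(69681 + 51*246) = 1/(69681 + 12546) = 1/82227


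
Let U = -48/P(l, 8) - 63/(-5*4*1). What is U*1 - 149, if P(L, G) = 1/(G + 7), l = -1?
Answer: -17317/20 ≈ -865.85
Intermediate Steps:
P(L, G) = 1/(7 + G)
U = -14337/20 (U = -48/(1/(7 + 8)) - 63/(-5*4*1) = -48/(1/15) - 63/((-20*1)) = -48/1/15 - 63/(-20) = -48*15 - 63*(-1/20) = -720 + 63/20 = -14337/20 ≈ -716.85)
U*1 - 149 = -14337/20*1 - 149 = -14337/20 - 149 = -17317/20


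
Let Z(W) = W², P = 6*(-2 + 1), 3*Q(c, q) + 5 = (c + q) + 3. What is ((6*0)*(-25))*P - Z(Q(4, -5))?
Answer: -1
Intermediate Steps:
Q(c, q) = -⅔ + c/3 + q/3 (Q(c, q) = -5/3 + ((c + q) + 3)/3 = -5/3 + (3 + c + q)/3 = -5/3 + (1 + c/3 + q/3) = -⅔ + c/3 + q/3)
P = -6 (P = 6*(-1) = -6)
((6*0)*(-25))*P - Z(Q(4, -5)) = ((6*0)*(-25))*(-6) - (-⅔ + (⅓)*4 + (⅓)*(-5))² = (0*(-25))*(-6) - (-⅔ + 4/3 - 5/3)² = 0*(-6) - 1*(-1)² = 0 - 1*1 = 0 - 1 = -1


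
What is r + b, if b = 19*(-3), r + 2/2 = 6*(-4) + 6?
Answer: -76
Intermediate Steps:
r = -19 (r = -1 + (6*(-4) + 6) = -1 + (-24 + 6) = -1 - 18 = -19)
b = -57
r + b = -19 - 57 = -76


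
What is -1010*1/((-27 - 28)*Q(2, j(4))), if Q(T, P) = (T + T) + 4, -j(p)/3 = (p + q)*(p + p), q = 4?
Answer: 101/44 ≈ 2.2955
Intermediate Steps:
j(p) = -6*p*(4 + p) (j(p) = -3*(p + 4)*(p + p) = -3*(4 + p)*2*p = -6*p*(4 + p))
Q(T, P) = 4 + 2*T (Q(T, P) = 2*T + 4 = 4 + 2*T)
-1010*1/((-27 - 28)*Q(2, j(4))) = -1010*1/((-27 - 28)*(4 + 2*2)) = -1010*(-1/(55*(4 + 4))) = -1010/((-55*8)) = -1010/(-440) = -1010*(-1/440) = 101/44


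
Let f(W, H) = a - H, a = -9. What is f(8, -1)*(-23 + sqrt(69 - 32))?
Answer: 184 - 8*sqrt(37) ≈ 135.34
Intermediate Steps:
f(W, H) = -9 - H
f(8, -1)*(-23 + sqrt(69 - 32)) = (-9 - 1*(-1))*(-23 + sqrt(69 - 32)) = (-9 + 1)*(-23 + sqrt(37)) = -8*(-23 + sqrt(37)) = 184 - 8*sqrt(37)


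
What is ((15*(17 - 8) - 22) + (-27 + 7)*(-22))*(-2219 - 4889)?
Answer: -3930724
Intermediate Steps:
((15*(17 - 8) - 22) + (-27 + 7)*(-22))*(-2219 - 4889) = ((15*9 - 22) - 20*(-22))*(-7108) = ((135 - 22) + 440)*(-7108) = (113 + 440)*(-7108) = 553*(-7108) = -3930724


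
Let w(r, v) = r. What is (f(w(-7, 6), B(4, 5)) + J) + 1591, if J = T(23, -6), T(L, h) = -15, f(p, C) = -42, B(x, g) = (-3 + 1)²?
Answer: 1534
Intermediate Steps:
B(x, g) = 4 (B(x, g) = (-2)² = 4)
J = -15
(f(w(-7, 6), B(4, 5)) + J) + 1591 = (-42 - 15) + 1591 = -57 + 1591 = 1534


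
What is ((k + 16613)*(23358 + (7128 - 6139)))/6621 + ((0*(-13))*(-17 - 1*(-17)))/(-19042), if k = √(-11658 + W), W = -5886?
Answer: 404476711/6621 + 48694*I*√4386/6621 ≈ 61090.0 + 487.06*I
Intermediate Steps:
k = 2*I*√4386 (k = √(-11658 - 5886) = √(-17544) = 2*I*√4386 ≈ 132.45*I)
((k + 16613)*(23358 + (7128 - 6139)))/6621 + ((0*(-13))*(-17 - 1*(-17)))/(-19042) = ((2*I*√4386 + 16613)*(23358 + (7128 - 6139)))/6621 + ((0*(-13))*(-17 - 1*(-17)))/(-19042) = ((16613 + 2*I*√4386)*(23358 + 989))*(1/6621) + (0*(-17 + 17))*(-1/19042) = ((16613 + 2*I*√4386)*24347)*(1/6621) + (0*0)*(-1/19042) = (404476711 + 48694*I*√4386)*(1/6621) + 0*(-1/19042) = (404476711/6621 + 48694*I*√4386/6621) + 0 = 404476711/6621 + 48694*I*√4386/6621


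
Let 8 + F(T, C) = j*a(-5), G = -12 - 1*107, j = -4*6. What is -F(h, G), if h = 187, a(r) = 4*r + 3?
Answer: -400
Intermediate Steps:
a(r) = 3 + 4*r
j = -24
G = -119 (G = -12 - 107 = -119)
F(T, C) = 400 (F(T, C) = -8 - 24*(3 + 4*(-5)) = -8 - 24*(3 - 20) = -8 - 24*(-17) = -8 + 408 = 400)
-F(h, G) = -1*400 = -400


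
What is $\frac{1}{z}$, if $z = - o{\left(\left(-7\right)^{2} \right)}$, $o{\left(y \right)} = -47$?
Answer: $\frac{1}{47} \approx 0.021277$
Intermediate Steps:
$z = 47$ ($z = \left(-1\right) \left(-47\right) = 47$)
$\frac{1}{z} = \frac{1}{47}$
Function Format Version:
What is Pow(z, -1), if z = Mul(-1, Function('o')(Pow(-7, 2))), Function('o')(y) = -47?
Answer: Rational(1, 47) ≈ 0.021277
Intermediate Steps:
z = 47 (z = Mul(-1, -47) = 47)
Pow(z, -1) = Pow(47, -1) = Rational(1, 47)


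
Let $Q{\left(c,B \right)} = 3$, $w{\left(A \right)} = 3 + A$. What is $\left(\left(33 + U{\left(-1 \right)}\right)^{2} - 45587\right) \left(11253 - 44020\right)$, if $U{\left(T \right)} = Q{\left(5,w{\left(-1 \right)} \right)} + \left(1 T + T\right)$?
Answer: $1455870577$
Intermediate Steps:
$U{\left(T \right)} = 3 + 2 T$ ($U{\left(T \right)} = 3 + \left(1 T + T\right) = 3 + \left(T + T\right) = 3 + 2 T$)
$\left(\left(33 + U{\left(-1 \right)}\right)^{2} - 45587\right) \left(11253 - 44020\right) = \left(\left(33 + \left(3 + 2 \left(-1\right)\right)\right)^{2} - 45587\right) \left(11253 - 44020\right) = \left(\left(33 + \left(3 - 2\right)\right)^{2} - 45587\right) \left(-32767\right) = \left(\left(33 + 1\right)^{2} - 45587\right) \left(-32767\right) = \left(34^{2} - 45587\right) \left(-32767\right) = \left(1156 - 45587\right) \left(-32767\right) = \left(-44431\right) \left(-32767\right) = 1455870577$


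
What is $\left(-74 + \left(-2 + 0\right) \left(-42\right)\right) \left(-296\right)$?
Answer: $-2960$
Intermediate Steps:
$\left(-74 + \left(-2 + 0\right) \left(-42\right)\right) \left(-296\right) = \left(-74 - -84\right) \left(-296\right) = \left(-74 + 84\right) \left(-296\right) = 10 \left(-296\right) = -2960$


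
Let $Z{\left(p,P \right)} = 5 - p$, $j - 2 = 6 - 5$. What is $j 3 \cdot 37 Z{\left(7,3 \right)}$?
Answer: $-666$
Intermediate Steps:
$j = 3$ ($j = 2 + \left(6 - 5\right) = 2 + 1 = 3$)
$j 3 \cdot 37 Z{\left(7,3 \right)} = 3 \cdot 3 \cdot 37 \left(5 - 7\right) = 9 \cdot 37 \left(5 - 7\right) = 333 \left(-2\right) = -666$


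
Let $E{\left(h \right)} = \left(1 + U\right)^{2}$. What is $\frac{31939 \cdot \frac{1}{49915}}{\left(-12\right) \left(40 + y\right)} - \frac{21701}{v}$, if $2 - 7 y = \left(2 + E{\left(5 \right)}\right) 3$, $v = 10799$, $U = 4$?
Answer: $- \frac{2615105825807}{1300145389020} \approx -2.0114$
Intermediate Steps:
$E{\left(h \right)} = 25$ ($E{\left(h \right)} = \left(1 + 4\right)^{2} = 5^{2} = 25$)
$y = - \frac{79}{7}$ ($y = \frac{2}{7} - \frac{\left(2 + 25\right) 3}{7} = \frac{2}{7} - \frac{27 \cdot 3}{7} = \frac{2}{7} - \frac{81}{7} = - \frac{79}{7} \approx -11.286$)
$\frac{31939 \cdot \frac{1}{49915}}{\left(-12\right) \left(40 + y\right)} - \frac{21701}{v} = \frac{31939 \cdot \frac{1}{49915}}{\left(-12\right) \left(40 - \frac{79}{7}\right)} - \frac{21701}{10799} = \frac{31939 \cdot \frac{1}{49915}}{\left(-12\right) \frac{201}{7}} - \frac{21701}{10799} = \frac{31939}{49915 \left(- \frac{2412}{7}\right)} - \frac{21701}{10799} = \frac{31939}{49915} \left(- \frac{7}{2412}\right) - \frac{21701}{10799} = - \frac{223573}{120394980} - \frac{21701}{10799} = - \frac{2615105825807}{1300145389020}$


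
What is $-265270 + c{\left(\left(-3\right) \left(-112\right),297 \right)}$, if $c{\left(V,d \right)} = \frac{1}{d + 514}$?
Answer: $- \frac{215133969}{811} \approx -2.6527 \cdot 10^{5}$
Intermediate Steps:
$c{\left(V,d \right)} = \frac{1}{514 + d}$
$-265270 + c{\left(\left(-3\right) \left(-112\right),297 \right)} = -265270 + \frac{1}{514 + 297} = -265270 + \frac{1}{811} = - \frac{215133969}{811}$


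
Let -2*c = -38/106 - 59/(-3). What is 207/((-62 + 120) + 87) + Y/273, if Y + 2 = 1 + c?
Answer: 1248517/899145 ≈ 1.3886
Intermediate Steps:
c = -1535/159 (c = -(-38/106 - 59/(-3))/2 = -(-38*1/106 - 59*(-1/3))/2 = -(-19/53 + 59/3)/2 = -1/2*3070/159 = -1535/159 ≈ -9.6541)
Y = -1694/159 (Y = -2 + (1 - 1535/159) = -2 - 1376/159 = -1694/159 ≈ -10.654)
207/((-62 + 120) + 87) + Y/273 = 207/((-62 + 120) + 87) - 1694/159/273 = 207/(58 + 87) - 1694/159*1/273 = 207/145 - 242/6201 = 1248517/899145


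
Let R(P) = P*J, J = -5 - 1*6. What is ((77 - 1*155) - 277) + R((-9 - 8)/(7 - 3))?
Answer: -1233/4 ≈ -308.25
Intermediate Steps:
J = -11 (J = -5 - 6 = -11)
R(P) = -11*P (R(P) = P*(-11) = -11*P)
((77 - 1*155) - 277) + R((-9 - 8)/(7 - 3)) = ((77 - 1*155) - 277) - 11*(-9 - 8)/(7 - 3) = ((77 - 155) - 277) - (-187)/4 = (-78 - 277) - (-187)/4 = -355 - 11*(-17/4) = -355 + 187/4 = -1233/4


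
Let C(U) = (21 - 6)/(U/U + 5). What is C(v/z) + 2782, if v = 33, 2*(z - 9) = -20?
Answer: 5569/2 ≈ 2784.5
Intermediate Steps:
z = -1 (z = 9 + (½)*(-20) = 9 - 10 = -1)
C(U) = 5/2 (C(U) = 15/(1 + 5) = 15/6 = 15*(⅙) = 5/2)
C(v/z) + 2782 = 5/2 + 2782 = 5569/2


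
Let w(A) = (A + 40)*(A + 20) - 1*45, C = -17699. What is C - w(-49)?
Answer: -17915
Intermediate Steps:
w(A) = -45 + (20 + A)*(40 + A) (w(A) = (40 + A)*(20 + A) - 45 = (20 + A)*(40 + A) - 45 = -45 + (20 + A)*(40 + A))
C - w(-49) = -17699 - (755 + (-49)**2 + 60*(-49)) = -17699 - (755 + 2401 - 2940) = -17699 - 1*216 = -17699 - 216 = -17915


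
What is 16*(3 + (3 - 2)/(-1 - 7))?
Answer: 46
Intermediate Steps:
16*(3 + (3 - 2)/(-1 - 7)) = 16*(3 + 1/(-8)) = 16*(3 + 1*(-⅛)) = 16*(3 - ⅛) = 16*(23/8) = 46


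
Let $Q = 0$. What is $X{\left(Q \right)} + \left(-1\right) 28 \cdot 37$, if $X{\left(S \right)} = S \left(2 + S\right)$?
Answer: $-1036$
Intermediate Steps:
$X{\left(Q \right)} + \left(-1\right) 28 \cdot 37 = 0 \left(2 + 0\right) + \left(-1\right) 28 \cdot 37 = 0 \cdot 2 - 1036 = 0 - 1036 = -1036$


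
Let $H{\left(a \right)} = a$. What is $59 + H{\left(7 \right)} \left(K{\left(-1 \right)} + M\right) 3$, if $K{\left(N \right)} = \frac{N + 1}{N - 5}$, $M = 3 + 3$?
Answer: $185$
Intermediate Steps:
$M = 6$
$K{\left(N \right)} = \frac{1 + N}{-5 + N}$
$59 + H{\left(7 \right)} \left(K{\left(-1 \right)} + M\right) 3 = 59 + 7 \left(\frac{1 - 1}{-5 - 1} + 6\right) 3 = 59 + 7 \left(\frac{1}{-6} \cdot 0 + 6\right) 3 = 59 + 7 \left(\left(- \frac{1}{6}\right) 0 + 6\right) 3 = 59 + 7 \left(0 + 6\right) 3 = 59 + 7 \cdot 6 \cdot 3 = 59 + 7 \cdot 18 = 59 + 126 = 185$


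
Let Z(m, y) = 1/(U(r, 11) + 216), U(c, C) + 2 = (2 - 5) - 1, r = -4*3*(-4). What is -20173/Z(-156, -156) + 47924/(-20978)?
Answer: -44434889332/10489 ≈ -4.2363e+6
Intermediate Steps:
r = 48 (r = -12*(-4) = 48)
U(c, C) = -6 (U(c, C) = -2 + ((2 - 5) - 1) = -2 + (-3 - 1) = -2 - 4 = -6)
Z(m, y) = 1/210 (Z(m, y) = 1/(-6 + 216) = 1/210)
-20173/Z(-156, -156) + 47924/(-20978) = -20173/1/210 + 47924/(-20978) = -20173*210 + 47924*(-1/20978) = -4236330 - 23962/10489 = -44434889332/10489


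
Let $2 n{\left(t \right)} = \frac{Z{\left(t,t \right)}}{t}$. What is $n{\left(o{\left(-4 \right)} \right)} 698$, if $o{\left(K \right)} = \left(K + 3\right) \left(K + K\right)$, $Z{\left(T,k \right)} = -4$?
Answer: $- \frac{349}{2} \approx -174.5$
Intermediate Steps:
$o{\left(K \right)} = 2 K \left(3 + K\right)$ ($o{\left(K \right)} = \left(3 + K\right) 2 K = 2 K \left(3 + K\right)$)
$n{\left(t \right)} = - \frac{2}{t}$ ($n{\left(t \right)} = \frac{\left(-4\right) \frac{1}{t}}{2} = - \frac{2}{t}$)
$n{\left(o{\left(-4 \right)} \right)} 698 = - \frac{2}{2 \left(-4\right) \left(3 - 4\right)} 698 = - \frac{2}{2 \left(-4\right) \left(-1\right)} 698 = - \frac{2}{8} \cdot 698 = \left(-2\right) \frac{1}{8} \cdot 698 = \left(- \frac{1}{4}\right) 698 = - \frac{349}{2}$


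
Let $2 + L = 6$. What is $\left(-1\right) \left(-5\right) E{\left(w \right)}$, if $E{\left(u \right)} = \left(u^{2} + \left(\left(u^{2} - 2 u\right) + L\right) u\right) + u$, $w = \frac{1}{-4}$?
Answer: $- \frac{425}{64} \approx -6.6406$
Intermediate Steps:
$L = 4$ ($L = -2 + 6 = 4$)
$w = - \frac{1}{4} \approx -0.25$
$E{\left(u \right)} = u + u^{2} + u \left(4 + u^{2} - 2 u\right)$ ($E{\left(u \right)} = \left(u^{2} + \left(\left(u^{2} - 2 u\right) + 4\right) u\right) + u = \left(u^{2} + \left(4 + u^{2} - 2 u\right) u\right) + u = \left(u^{2} + u \left(4 + u^{2} - 2 u\right)\right) + u = u + u^{2} + u \left(4 + u^{2} - 2 u\right)$)
$\left(-1\right) \left(-5\right) E{\left(w \right)} = \left(-1\right) \left(-5\right) \left(- \frac{5 + \left(- \frac{1}{4}\right)^{2} - - \frac{1}{4}}{4}\right) = 5 \left(- \frac{5 + \frac{1}{16} + \frac{1}{4}}{4}\right) = 5 \left(\left(- \frac{1}{4}\right) \frac{85}{16}\right) = 5 \left(- \frac{85}{64}\right) = - \frac{425}{64}$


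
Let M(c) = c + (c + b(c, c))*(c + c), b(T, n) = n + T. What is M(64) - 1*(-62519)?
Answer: 87159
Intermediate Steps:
b(T, n) = T + n
M(c) = c + 6*c² (M(c) = c + (c + (c + c))*(c + c) = c + (c + 2*c)*(2*c) = c + (3*c)*(2*c) = c + 6*c²)
M(64) - 1*(-62519) = 64*(1 + 6*64) - 1*(-62519) = 64*(1 + 384) + 62519 = 64*385 + 62519 = 24640 + 62519 = 87159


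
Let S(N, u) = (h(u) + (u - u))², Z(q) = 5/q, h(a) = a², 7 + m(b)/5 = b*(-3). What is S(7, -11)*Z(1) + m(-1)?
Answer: 73185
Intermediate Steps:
m(b) = -35 - 15*b (m(b) = -35 + 5*(b*(-3)) = -35 + 5*(-3*b) = -35 - 15*b)
S(N, u) = u⁴ (S(N, u) = (u² + (u - u))² = (u² + 0)² = (u²)² = u⁴)
S(7, -11)*Z(1) + m(-1) = (-11)⁴*(5/1) + (-35 - 15*(-1)) = 14641*(5*1) + (-35 + 15) = 14641*5 - 20 = 73205 - 20 = 73185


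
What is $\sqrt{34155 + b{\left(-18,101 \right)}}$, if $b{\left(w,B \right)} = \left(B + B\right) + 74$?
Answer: $\sqrt{34431} \approx 185.56$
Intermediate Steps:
$b{\left(w,B \right)} = 74 + 2 B$ ($b{\left(w,B \right)} = 2 B + 74 = 74 + 2 B$)
$\sqrt{34155 + b{\left(-18,101 \right)}} = \sqrt{34155 + \left(74 + 2 \cdot 101\right)} = \sqrt{34155 + \left(74 + 202\right)} = \sqrt{34155 + 276} = \sqrt{34431}$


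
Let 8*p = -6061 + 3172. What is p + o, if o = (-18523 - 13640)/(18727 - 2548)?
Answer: -15666145/43144 ≈ -363.11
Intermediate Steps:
o = -10721/5393 (o = -32163/16179 = -32163*1/16179 = -10721/5393 ≈ -1.9879)
p = -2889/8 (p = (-6061 + 3172)/8 = (1/8)*(-2889) = -2889/8 ≈ -361.13)
p + o = -2889/8 - 10721/5393 = -15666145/43144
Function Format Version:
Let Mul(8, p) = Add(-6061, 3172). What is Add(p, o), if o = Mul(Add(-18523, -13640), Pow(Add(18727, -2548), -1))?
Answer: Rational(-15666145, 43144) ≈ -363.11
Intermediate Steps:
o = Rational(-10721, 5393) (o = Mul(-32163, Pow(16179, -1)) = Mul(-32163, Rational(1, 16179)) = Rational(-10721, 5393) ≈ -1.9879)
p = Rational(-2889, 8) (p = Mul(Rational(1, 8), Add(-6061, 3172)) = Mul(Rational(1, 8), -2889) = Rational(-2889, 8) ≈ -361.13)
Add(p, o) = Add(Rational(-2889, 8), Rational(-10721, 5393)) = Rational(-15666145, 43144)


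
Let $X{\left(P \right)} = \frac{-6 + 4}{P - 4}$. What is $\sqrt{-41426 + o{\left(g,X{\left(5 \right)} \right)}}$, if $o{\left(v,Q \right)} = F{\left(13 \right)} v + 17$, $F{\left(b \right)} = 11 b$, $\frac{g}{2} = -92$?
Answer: $i \sqrt{67721} \approx 260.23 i$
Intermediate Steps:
$g = -184$ ($g = 2 \left(-92\right) = -184$)
$X{\left(P \right)} = - \frac{2}{-4 + P}$
$o{\left(v,Q \right)} = 17 + 143 v$ ($o{\left(v,Q \right)} = 11 \cdot 13 v + 17 = 143 v + 17 = 17 + 143 v$)
$\sqrt{-41426 + o{\left(g,X{\left(5 \right)} \right)}} = \sqrt{-41426 + \left(17 + 143 \left(-184\right)\right)} = \sqrt{-41426 + \left(17 - 26312\right)} = \sqrt{-41426 - 26295} = \sqrt{-67721} = i \sqrt{67721}$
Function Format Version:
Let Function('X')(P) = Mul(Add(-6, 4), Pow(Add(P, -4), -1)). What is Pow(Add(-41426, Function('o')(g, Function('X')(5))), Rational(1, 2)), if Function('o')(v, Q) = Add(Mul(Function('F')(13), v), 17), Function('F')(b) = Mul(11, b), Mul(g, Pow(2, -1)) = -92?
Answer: Mul(I, Pow(67721, Rational(1, 2))) ≈ Mul(260.23, I)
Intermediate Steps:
g = -184 (g = Mul(2, -92) = -184)
Function('X')(P) = Mul(-2, Pow(Add(-4, P), -1))
Function('o')(v, Q) = Add(17, Mul(143, v)) (Function('o')(v, Q) = Add(Mul(Mul(11, 13), v), 17) = Add(Mul(143, v), 17) = Add(17, Mul(143, v)))
Pow(Add(-41426, Function('o')(g, Function('X')(5))), Rational(1, 2)) = Pow(Add(-41426, Add(17, Mul(143, -184))), Rational(1, 2)) = Pow(Add(-41426, Add(17, -26312)), Rational(1, 2)) = Pow(Add(-41426, -26295), Rational(1, 2)) = Pow(-67721, Rational(1, 2)) = Mul(I, Pow(67721, Rational(1, 2)))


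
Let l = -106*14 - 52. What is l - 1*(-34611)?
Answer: 33075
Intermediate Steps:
l = -1536 (l = -1484 - 52 = -1536)
l - 1*(-34611) = -1536 - 1*(-34611) = -1536 + 34611 = 33075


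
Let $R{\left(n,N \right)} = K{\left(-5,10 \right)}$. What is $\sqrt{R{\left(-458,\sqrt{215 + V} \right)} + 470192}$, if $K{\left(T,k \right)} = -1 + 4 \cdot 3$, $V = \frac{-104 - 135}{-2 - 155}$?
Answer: $17 \sqrt{1627} \approx 685.71$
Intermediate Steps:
$V = \frac{239}{157}$ ($V = - \frac{239}{-157} = \left(-239\right) \left(- \frac{1}{157}\right) = \frac{239}{157} \approx 1.5223$)
$K{\left(T,k \right)} = 11$ ($K{\left(T,k \right)} = -1 + 12 = 11$)
$R{\left(n,N \right)} = 11$
$\sqrt{R{\left(-458,\sqrt{215 + V} \right)} + 470192} = \sqrt{11 + 470192} = \sqrt{470203} = 17 \sqrt{1627}$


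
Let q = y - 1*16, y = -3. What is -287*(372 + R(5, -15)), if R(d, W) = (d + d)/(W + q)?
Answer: -1813553/17 ≈ -1.0668e+5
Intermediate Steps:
q = -19 (q = -3 - 1*16 = -3 - 16 = -19)
R(d, W) = 2*d/(-19 + W) (R(d, W) = (d + d)/(W - 19) = (2*d)/(-19 + W) = 2*d/(-19 + W))
-287*(372 + R(5, -15)) = -287*(372 + 2*5/(-19 - 15)) = -287*(372 + 2*5/(-34)) = -287*(372 + 2*5*(-1/34)) = -287*(372 - 5/17) = -287*6319/17 = -1813553/17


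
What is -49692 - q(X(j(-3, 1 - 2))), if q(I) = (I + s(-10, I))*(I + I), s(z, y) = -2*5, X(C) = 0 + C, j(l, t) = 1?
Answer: -49674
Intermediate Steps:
X(C) = C
s(z, y) = -10
q(I) = 2*I*(-10 + I) (q(I) = (I - 10)*(I + I) = (-10 + I)*(2*I) = 2*I*(-10 + I))
-49692 - q(X(j(-3, 1 - 2))) = -49692 - 2*(-10 + 1) = -49692 - 2*(-9) = -49692 - 1*(-18) = -49692 + 18 = -49674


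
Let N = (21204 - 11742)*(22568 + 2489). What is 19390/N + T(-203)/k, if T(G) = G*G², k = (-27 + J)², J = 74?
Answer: -991676736611554/261865169403 ≈ -3787.0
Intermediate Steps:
k = 2209 (k = (-27 + 74)² = 47² = 2209)
T(G) = G³
N = 237089334 (N = 9462*25057 = 237089334)
19390/N + T(-203)/k = 19390/237089334 + (-203)³/2209 = 19390*(1/237089334) - 8365427*1/2209 = 9695/118544667 - 8365427/2209 = -991676736611554/261865169403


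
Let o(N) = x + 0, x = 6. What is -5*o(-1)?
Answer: -30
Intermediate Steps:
o(N) = 6 (o(N) = 6 + 0 = 6)
-5*o(-1) = -5*6 = -30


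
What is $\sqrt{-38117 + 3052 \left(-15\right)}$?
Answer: $i \sqrt{83897} \approx 289.65 i$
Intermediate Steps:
$\sqrt{-38117 + 3052 \left(-15\right)} = \sqrt{-38117 - 45780} = \sqrt{-83897} = i \sqrt{83897}$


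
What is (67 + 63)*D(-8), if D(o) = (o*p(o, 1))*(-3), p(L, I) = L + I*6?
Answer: -6240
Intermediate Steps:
p(L, I) = L + 6*I
D(o) = -3*o*(6 + o) (D(o) = (o*(o + 6*1))*(-3) = (o*(o + 6))*(-3) = (o*(6 + o))*(-3) = -3*o*(6 + o))
(67 + 63)*D(-8) = (67 + 63)*(-3*(-8)*(6 - 8)) = 130*(-3*(-8)*(-2)) = 130*(-48) = -6240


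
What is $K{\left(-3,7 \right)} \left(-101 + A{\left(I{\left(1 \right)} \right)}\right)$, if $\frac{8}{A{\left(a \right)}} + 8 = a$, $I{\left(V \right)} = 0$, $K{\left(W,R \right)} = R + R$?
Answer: $-1428$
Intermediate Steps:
$K{\left(W,R \right)} = 2 R$
$A{\left(a \right)} = \frac{8}{-8 + a}$
$K{\left(-3,7 \right)} \left(-101 + A{\left(I{\left(1 \right)} \right)}\right) = 2 \cdot 7 \left(-101 + \frac{8}{-8 + 0}\right) = 14 \left(-101 + \frac{8}{-8}\right) = 14 \left(-101 + 8 \left(- \frac{1}{8}\right)\right) = 14 \left(-101 - 1\right) = 14 \left(-102\right) = -1428$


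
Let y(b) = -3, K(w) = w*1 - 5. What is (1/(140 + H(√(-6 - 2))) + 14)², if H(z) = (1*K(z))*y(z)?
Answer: (364728*√2 + 4699129*I)/(1860*√2 + 23953*I) ≈ 196.18 + 0.0098642*I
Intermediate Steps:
K(w) = -5 + w (K(w) = w - 5 = -5 + w)
H(z) = 15 - 3*z (H(z) = (1*(-5 + z))*(-3) = (-5 + z)*(-3) = 15 - 3*z)
(1/(140 + H(√(-6 - 2))) + 14)² = (1/(140 + (15 - 3*√(-6 - 2))) + 14)² = (1/(140 + (15 - 6*I*√2)) + 14)² = (1/(155 - 6*I*√2) + 14)² = (14 + 1/(155 - 6*I*√2))²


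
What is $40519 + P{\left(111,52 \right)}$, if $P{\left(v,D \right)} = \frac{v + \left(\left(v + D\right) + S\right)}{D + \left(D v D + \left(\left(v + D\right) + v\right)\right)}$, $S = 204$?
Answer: $\frac{6087372204}{150235} \approx 40519.0$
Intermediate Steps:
$P{\left(v,D \right)} = \frac{204 + D + 2 v}{2 D + 2 v + v D^{2}}$ ($P{\left(v,D \right)} = \frac{v + \left(\left(v + D\right) + 204\right)}{D + \left(D v D + \left(\left(v + D\right) + v\right)\right)} = \frac{v + \left(\left(D + v\right) + 204\right)}{D + \left(v D^{2} + \left(\left(D + v\right) + v\right)\right)} = \frac{v + \left(204 + D + v\right)}{D + \left(v D^{2} + \left(D + 2 v\right)\right)} = \frac{204 + D + 2 v}{D + \left(D + 2 v + v D^{2}\right)} = \frac{204 + D + 2 v}{2 D + 2 v + v D^{2}}$)
$40519 + P{\left(111,52 \right)} = 40519 + \frac{204 + 52 + 2 \cdot 111}{2 \cdot 52 + 2 \cdot 111 + 111 \cdot 52^{2}} = 40519 + \frac{204 + 52 + 222}{104 + 222 + 111 \cdot 2704} = 40519 + \frac{1}{104 + 222 + 300144} \cdot 478 = 40519 + \frac{1}{300470} \cdot 478 = 40519 + \frac{239}{150235} = \frac{6087372204}{150235}$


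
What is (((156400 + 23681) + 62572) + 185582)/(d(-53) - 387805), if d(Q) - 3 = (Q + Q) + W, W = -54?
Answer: -428235/387962 ≈ -1.1038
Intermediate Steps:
d(Q) = -51 + 2*Q (d(Q) = 3 + ((Q + Q) - 54) = 3 + (2*Q - 54) = 3 + (-54 + 2*Q) = -51 + 2*Q)
(((156400 + 23681) + 62572) + 185582)/(d(-53) - 387805) = (((156400 + 23681) + 62572) + 185582)/((-51 + 2*(-53)) - 387805) = ((180081 + 62572) + 185582)/((-51 - 106) - 387805) = (242653 + 185582)/(-157 - 387805) = 428235/(-387962) = 428235*(-1/387962) = -428235/387962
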